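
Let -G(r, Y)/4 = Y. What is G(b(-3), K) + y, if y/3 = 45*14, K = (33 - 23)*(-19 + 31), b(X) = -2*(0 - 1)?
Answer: 1410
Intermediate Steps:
b(X) = 2 (b(X) = -2*(-1) = 2)
K = 120 (K = 10*12 = 120)
y = 1890 (y = 3*(45*14) = 3*630 = 1890)
G(r, Y) = -4*Y
G(b(-3), K) + y = -4*120 + 1890 = -480 + 1890 = 1410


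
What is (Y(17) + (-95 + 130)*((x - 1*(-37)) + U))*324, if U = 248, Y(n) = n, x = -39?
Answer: 2795148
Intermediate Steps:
(Y(17) + (-95 + 130)*((x - 1*(-37)) + U))*324 = (17 + (-95 + 130)*((-39 - 1*(-37)) + 248))*324 = (17 + 35*((-39 + 37) + 248))*324 = (17 + 35*(-2 + 248))*324 = (17 + 35*246)*324 = (17 + 8610)*324 = 8627*324 = 2795148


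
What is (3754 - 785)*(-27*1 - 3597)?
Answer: -10759656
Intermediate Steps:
(3754 - 785)*(-27*1 - 3597) = 2969*(-27 - 3597) = 2969*(-3624) = -10759656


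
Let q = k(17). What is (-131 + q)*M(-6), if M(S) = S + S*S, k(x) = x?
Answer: -3420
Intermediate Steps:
M(S) = S + S²
q = 17
(-131 + q)*M(-6) = (-131 + 17)*(-6*(1 - 6)) = -(-684)*(-5) = -114*30 = -3420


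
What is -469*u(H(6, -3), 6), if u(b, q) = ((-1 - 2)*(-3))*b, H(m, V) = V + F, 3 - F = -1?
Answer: -4221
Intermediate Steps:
F = 4 (F = 3 - 1*(-1) = 3 + 1 = 4)
H(m, V) = 4 + V (H(m, V) = V + 4 = 4 + V)
u(b, q) = 9*b (u(b, q) = (-3*(-3))*b = 9*b)
-469*u(H(6, -3), 6) = -4221*(4 - 3) = -4221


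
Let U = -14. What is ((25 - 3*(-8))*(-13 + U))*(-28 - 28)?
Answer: 74088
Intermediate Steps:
((25 - 3*(-8))*(-13 + U))*(-28 - 28) = ((25 - 3*(-8))*(-13 - 14))*(-28 - 28) = ((25 + 24)*(-27))*(-56) = (49*(-27))*(-56) = -1323*(-56) = 74088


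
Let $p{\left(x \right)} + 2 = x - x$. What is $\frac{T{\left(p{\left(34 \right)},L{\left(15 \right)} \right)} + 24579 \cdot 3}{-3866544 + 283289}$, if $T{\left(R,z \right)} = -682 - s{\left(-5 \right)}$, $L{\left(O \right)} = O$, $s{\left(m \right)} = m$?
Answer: $- \frac{1124}{55127} \approx -0.020389$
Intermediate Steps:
$p{\left(x \right)} = -2$ ($p{\left(x \right)} = -2 + \left(x - x\right) = -2 + 0 = -2$)
$T{\left(R,z \right)} = -677$ ($T{\left(R,z \right)} = -682 - -5 = -682 + 5 = -677$)
$\frac{T{\left(p{\left(34 \right)},L{\left(15 \right)} \right)} + 24579 \cdot 3}{-3866544 + 283289} = \frac{-677 + 24579 \cdot 3}{-3866544 + 283289} = \frac{-677 + 73737}{-3583255} = 73060 \left(- \frac{1}{3583255}\right) = - \frac{1124}{55127}$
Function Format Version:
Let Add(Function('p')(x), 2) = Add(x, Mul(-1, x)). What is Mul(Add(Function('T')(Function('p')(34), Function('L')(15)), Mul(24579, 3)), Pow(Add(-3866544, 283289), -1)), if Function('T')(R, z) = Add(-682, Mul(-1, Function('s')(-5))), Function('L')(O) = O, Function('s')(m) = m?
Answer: Rational(-1124, 55127) ≈ -0.020389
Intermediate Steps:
Function('p')(x) = -2 (Function('p')(x) = Add(-2, Add(x, Mul(-1, x))) = Add(-2, 0) = -2)
Function('T')(R, z) = -677 (Function('T')(R, z) = Add(-682, Mul(-1, -5)) = Add(-682, 5) = -677)
Mul(Add(Function('T')(Function('p')(34), Function('L')(15)), Mul(24579, 3)), Pow(Add(-3866544, 283289), -1)) = Mul(Add(-677, Mul(24579, 3)), Pow(Add(-3866544, 283289), -1)) = Mul(Add(-677, 73737), Pow(-3583255, -1)) = Mul(73060, Rational(-1, 3583255)) = Rational(-1124, 55127)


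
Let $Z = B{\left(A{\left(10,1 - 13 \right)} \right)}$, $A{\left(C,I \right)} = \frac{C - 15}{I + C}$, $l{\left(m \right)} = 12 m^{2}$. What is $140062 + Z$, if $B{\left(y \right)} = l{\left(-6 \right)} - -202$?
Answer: $140696$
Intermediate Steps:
$A{\left(C,I \right)} = \frac{-15 + C}{C + I}$
$B{\left(y \right)} = 634$ ($B{\left(y \right)} = 12 \left(-6\right)^{2} - -202 = 12 \cdot 36 + 202 = 432 + 202 = 634$)
$Z = 634$
$140062 + Z = 140062 + 634 = 140696$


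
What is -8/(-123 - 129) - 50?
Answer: -3148/63 ≈ -49.968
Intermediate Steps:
-8/(-123 - 129) - 50 = -8/(-252) - 50 = -8*(-1/252) - 50 = 2/63 - 50 = -3148/63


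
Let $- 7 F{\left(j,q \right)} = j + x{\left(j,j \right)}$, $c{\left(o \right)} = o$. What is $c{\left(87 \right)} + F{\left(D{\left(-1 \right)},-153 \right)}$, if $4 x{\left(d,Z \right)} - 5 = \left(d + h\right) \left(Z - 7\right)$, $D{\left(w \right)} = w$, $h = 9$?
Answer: $\frac{357}{4} \approx 89.25$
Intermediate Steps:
$x{\left(d,Z \right)} = \frac{5}{4} + \frac{\left(-7 + Z\right) \left(9 + d\right)}{4}$ ($x{\left(d,Z \right)} = \frac{5}{4} + \frac{\left(d + 9\right) \left(Z - 7\right)}{4} = \frac{5}{4} + \frac{\left(9 + d\right) \left(-7 + Z\right)}{4} = \frac{5}{4} + \frac{\left(-7 + Z\right) \left(9 + d\right)}{4}$)
$F{\left(j,q \right)} = \frac{29}{14} - \frac{3 j}{14} - \frac{j^{2}}{28}$ ($F{\left(j,q \right)} = - \frac{j + \left(- \frac{29}{2} - \frac{7 j}{4} + \frac{9 j}{4} + \frac{j j}{4}\right)}{7} = - \frac{j + \left(- \frac{29}{2} - \frac{7 j}{4} + \frac{9 j}{4} + \frac{j^{2}}{4}\right)}{7} = - \frac{j + \left(- \frac{29}{2} + \frac{j}{2} + \frac{j^{2}}{4}\right)}{7} = - \frac{- \frac{29}{2} + \frac{j^{2}}{4} + \frac{3 j}{2}}{7} = \frac{29}{14} - \frac{3 j}{14} - \frac{j^{2}}{28}$)
$c{\left(87 \right)} + F{\left(D{\left(-1 \right)},-153 \right)} = 87 - \left(- \frac{16}{7} + \frac{1}{28}\right) = 87 + \left(\frac{29}{14} + \frac{3}{14} - \frac{1}{28}\right) = 87 + \frac{9}{4} = \frac{357}{4}$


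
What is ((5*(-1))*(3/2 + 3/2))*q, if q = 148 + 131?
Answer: -4185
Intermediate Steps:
q = 279
((5*(-1))*(3/2 + 3/2))*q = ((5*(-1))*(3/2 + 3/2))*279 = -5*(3*(1/2) + 3*(1/2))*279 = -5*(3/2 + 3/2)*279 = -5*3*279 = -15*279 = -4185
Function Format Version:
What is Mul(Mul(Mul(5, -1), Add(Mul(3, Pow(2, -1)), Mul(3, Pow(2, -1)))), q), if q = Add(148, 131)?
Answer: -4185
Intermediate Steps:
q = 279
Mul(Mul(Mul(5, -1), Add(Mul(3, Pow(2, -1)), Mul(3, Pow(2, -1)))), q) = Mul(Mul(Mul(5, -1), Add(Mul(3, Pow(2, -1)), Mul(3, Pow(2, -1)))), 279) = Mul(Mul(-5, Add(Mul(3, Rational(1, 2)), Mul(3, Rational(1, 2)))), 279) = Mul(Mul(-5, Add(Rational(3, 2), Rational(3, 2))), 279) = Mul(Mul(-5, 3), 279) = Mul(-15, 279) = -4185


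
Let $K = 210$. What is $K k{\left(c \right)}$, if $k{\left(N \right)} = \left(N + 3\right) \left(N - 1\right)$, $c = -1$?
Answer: $-840$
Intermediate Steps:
$k{\left(N \right)} = \left(-1 + N\right) \left(3 + N\right)$ ($k{\left(N \right)} = \left(3 + N\right) \left(-1 + N\right) = \left(-1 + N\right) \left(3 + N\right)$)
$K k{\left(c \right)} = 210 \left(-3 + \left(-1\right)^{2} + 2 \left(-1\right)\right) = 210 \left(-3 + 1 - 2\right) = 210 \left(-4\right) = -840$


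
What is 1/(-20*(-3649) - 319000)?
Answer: -1/246020 ≈ -4.0647e-6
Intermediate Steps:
1/(-20*(-3649) - 319000) = 1/(72980 - 319000) = 1/(-246020) = -1/246020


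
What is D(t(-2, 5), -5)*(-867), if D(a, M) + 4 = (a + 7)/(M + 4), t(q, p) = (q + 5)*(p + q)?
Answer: 17340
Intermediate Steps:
t(q, p) = (5 + q)*(p + q)
D(a, M) = -4 + (7 + a)/(4 + M) (D(a, M) = -4 + (a + 7)/(M + 4) = -4 + (7 + a)/(4 + M))
D(t(-2, 5), -5)*(-867) = ((-9 + ((-2)² + 5*5 + 5*(-2) + 5*(-2)) - 4*(-5))/(4 - 5))*(-867) = ((-9 + (4 + 25 - 10 - 10) + 20)/(-1))*(-867) = -(-9 + 9 + 20)*(-867) = -1*20*(-867) = -20*(-867) = 17340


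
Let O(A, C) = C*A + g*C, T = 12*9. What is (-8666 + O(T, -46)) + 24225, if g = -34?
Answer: 12155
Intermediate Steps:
T = 108
O(A, C) = -34*C + A*C (O(A, C) = C*A - 34*C = A*C - 34*C = -34*C + A*C)
(-8666 + O(T, -46)) + 24225 = (-8666 - 46*(-34 + 108)) + 24225 = (-8666 - 46*74) + 24225 = (-8666 - 3404) + 24225 = -12070 + 24225 = 12155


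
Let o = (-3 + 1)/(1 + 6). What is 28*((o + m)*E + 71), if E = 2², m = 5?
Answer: 2516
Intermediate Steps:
E = 4
o = -2/7 ≈ -0.28571
28*((o + m)*E + 71) = 28*((-2/7 + 5)*4 + 71) = 28*((33/7)*4 + 71) = 28*(132/7 + 71) = 28*(629/7) = 2516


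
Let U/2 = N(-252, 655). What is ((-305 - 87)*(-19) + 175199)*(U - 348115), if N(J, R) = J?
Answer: -63674214493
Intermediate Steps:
U = -504 (U = 2*(-252) = -504)
((-305 - 87)*(-19) + 175199)*(U - 348115) = ((-305 - 87)*(-19) + 175199)*(-504 - 348115) = (-392*(-19) + 175199)*(-348619) = (7448 + 175199)*(-348619) = 182647*(-348619) = -63674214493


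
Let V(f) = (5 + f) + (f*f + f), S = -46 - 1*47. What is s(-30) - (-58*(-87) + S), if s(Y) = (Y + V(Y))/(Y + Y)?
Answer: -59599/12 ≈ -4966.6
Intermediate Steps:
S = -93 (S = -46 - 47 = -93)
V(f) = 5 + f**2 + 2*f (V(f) = (5 + f) + (f**2 + f) = (5 + f) + (f + f**2) = 5 + f**2 + 2*f)
s(Y) = (5 + Y**2 + 3*Y)/(2*Y) (s(Y) = (Y + (5 + Y**2 + 2*Y))/(Y + Y) = (5 + Y**2 + 3*Y)/((2*Y)) = (5 + Y**2 + 3*Y)*(1/(2*Y)) = (5 + Y**2 + 3*Y)/(2*Y))
s(-30) - (-58*(-87) + S) = (1/2)*(5 + (-30)**2 + 3*(-30))/(-30) - (-58*(-87) - 93) = (1/2)*(-1/30)*(5 + 900 - 90) - (5046 - 93) = (1/2)*(-1/30)*815 - 1*4953 = -163/12 - 4953 = -59599/12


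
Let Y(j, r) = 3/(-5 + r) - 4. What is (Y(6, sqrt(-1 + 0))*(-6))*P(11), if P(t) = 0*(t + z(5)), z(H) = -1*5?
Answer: 0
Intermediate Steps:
z(H) = -5
Y(j, r) = -4 + 3/(-5 + r) (Y(j, r) = 3/(-5 + r) - 4 = -4 + 3/(-5 + r))
P(t) = 0 (P(t) = 0*(t - 5) = 0*(-5 + t) = 0)
(Y(6, sqrt(-1 + 0))*(-6))*P(11) = (((23 - 4*sqrt(-1 + 0))/(-5 + sqrt(-1 + 0)))*(-6))*0 = (((23 - 4*I)/(-5 + sqrt(-1)))*(-6))*0 = (((23 - 4*I)/(-5 + I))*(-6))*0 = ((((-5 - I)/26)*(23 - 4*I))*(-6))*0 = (((-5 - I)*(23 - 4*I)/26)*(-6))*0 = -3*(-5 - I)*(23 - 4*I)/13*0 = 0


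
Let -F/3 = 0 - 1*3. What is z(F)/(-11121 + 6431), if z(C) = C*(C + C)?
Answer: -81/2345 ≈ -0.034542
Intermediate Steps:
F = 9 (F = -3*(0 - 1*3) = -3*(0 - 3) = -3*(-3) = 9)
z(C) = 2*C**2 (z(C) = C*(2*C) = 2*C**2)
z(F)/(-11121 + 6431) = (2*9**2)/(-11121 + 6431) = (2*81)/(-4690) = 162*(-1/4690) = -81/2345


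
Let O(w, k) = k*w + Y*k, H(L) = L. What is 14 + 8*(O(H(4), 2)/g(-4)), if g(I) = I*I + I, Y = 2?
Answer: 22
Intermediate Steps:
g(I) = I + I**2 (g(I) = I**2 + I = I + I**2)
O(w, k) = 2*k + k*w (O(w, k) = k*w + 2*k = 2*k + k*w)
14 + 8*(O(H(4), 2)/g(-4)) = 14 + 8*((2*(2 + 4))/((-4*(1 - 4)))) = 14 + 8*((2*6)/((-4*(-3)))) = 14 + 8*(12/12) = 14 + 8*(12*(1/12)) = 14 + 8*1 = 14 + 8 = 22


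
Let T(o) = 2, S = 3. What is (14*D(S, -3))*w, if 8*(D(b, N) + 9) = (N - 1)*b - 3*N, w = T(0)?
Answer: -525/2 ≈ -262.50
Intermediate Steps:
w = 2
D(b, N) = -9 - 3*N/8 + b*(-1 + N)/8 (D(b, N) = -9 + ((N - 1)*b - 3*N)/8 = -9 + ((-1 + N)*b - 3*N)/8 = -9 + (b*(-1 + N) - 3*N)/8 = -9 + (-3*N + b*(-1 + N))/8 = -9 + (-3*N/8 + b*(-1 + N)/8) = -9 - 3*N/8 + b*(-1 + N)/8)
(14*D(S, -3))*w = (14*(-9 - 3/8*(-3) - ⅛*3 + (⅛)*(-3)*3))*2 = (14*(-9 + 9/8 - 3/8 - 9/8))*2 = (14*(-75/8))*2 = -525/4*2 = -525/2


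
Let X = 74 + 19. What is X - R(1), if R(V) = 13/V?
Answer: 80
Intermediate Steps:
X = 93
X - R(1) = 93 - 13/1 = 93 - 13 = 80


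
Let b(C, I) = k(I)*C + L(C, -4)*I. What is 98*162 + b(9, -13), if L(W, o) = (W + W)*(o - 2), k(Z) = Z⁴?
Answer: 274329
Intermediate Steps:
L(W, o) = 2*W*(-2 + o) (L(W, o) = (2*W)*(-2 + o) = 2*W*(-2 + o))
b(C, I) = C*I⁴ - 12*C*I (b(C, I) = I⁴*C + (2*C*(-2 - 4))*I = C*I⁴ + (2*C*(-6))*I = C*I⁴ + (-12*C)*I = C*I⁴ - 12*C*I)
98*162 + b(9, -13) = 98*162 + 9*(-13)*(-12 + (-13)³) = 15876 + 9*(-13)*(-12 - 2197) = 15876 + 9*(-13)*(-2209) = 15876 + 258453 = 274329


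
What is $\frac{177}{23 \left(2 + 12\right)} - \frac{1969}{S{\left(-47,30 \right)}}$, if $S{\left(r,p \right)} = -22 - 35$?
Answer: $\frac{644107}{18354} \approx 35.094$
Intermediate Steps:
$S{\left(r,p \right)} = -57$
$\frac{177}{23 \left(2 + 12\right)} - \frac{1969}{S{\left(-47,30 \right)}} = \frac{177}{23 \left(2 + 12\right)} - \frac{1969}{-57} = \frac{177}{23 \cdot 14} - - \frac{1969}{57} = \frac{177}{322} + \frac{1969}{57} = \frac{644107}{18354}$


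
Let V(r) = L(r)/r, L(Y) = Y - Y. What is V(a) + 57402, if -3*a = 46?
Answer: 57402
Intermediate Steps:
a = -46/3 (a = -⅓*46 = -46/3 ≈ -15.333)
L(Y) = 0
V(r) = 0 (V(r) = 0/r = 0)
V(a) + 57402 = 0 + 57402 = 57402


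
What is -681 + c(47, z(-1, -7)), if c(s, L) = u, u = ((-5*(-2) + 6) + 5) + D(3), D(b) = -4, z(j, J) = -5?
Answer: -664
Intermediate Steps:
u = 17 (u = ((-5*(-2) + 6) + 5) - 4 = ((10 + 6) + 5) - 4 = (16 + 5) - 4 = 21 - 4 = 17)
c(s, L) = 17
-681 + c(47, z(-1, -7)) = -681 + 17 = -664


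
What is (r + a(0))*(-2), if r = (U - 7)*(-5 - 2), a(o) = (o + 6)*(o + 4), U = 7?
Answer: -48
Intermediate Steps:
a(o) = (4 + o)*(6 + o) (a(o) = (6 + o)*(4 + o) = (4 + o)*(6 + o))
r = 0 (r = (7 - 7)*(-5 - 2) = 0*(-7) = 0)
(r + a(0))*(-2) = (0 + (24 + 0² + 10*0))*(-2) = (0 + (24 + 0 + 0))*(-2) = (0 + 24)*(-2) = 24*(-2) = -48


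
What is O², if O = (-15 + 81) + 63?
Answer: 16641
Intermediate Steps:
O = 129 (O = 66 + 63 = 129)
O² = 129² = 16641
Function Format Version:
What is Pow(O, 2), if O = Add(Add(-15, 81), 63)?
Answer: 16641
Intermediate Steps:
O = 129 (O = Add(66, 63) = 129)
Pow(O, 2) = Pow(129, 2) = 16641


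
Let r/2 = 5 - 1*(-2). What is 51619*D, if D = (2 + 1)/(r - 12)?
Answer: 154857/2 ≈ 77429.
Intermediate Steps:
r = 14 (r = 2*(5 - 1*(-2)) = 2*(5 + 2) = 2*7 = 14)
D = 3/2 (D = (2 + 1)/(14 - 12) = 3/2 ≈ 1.5000)
51619*D = 51619*(3/2) = 154857/2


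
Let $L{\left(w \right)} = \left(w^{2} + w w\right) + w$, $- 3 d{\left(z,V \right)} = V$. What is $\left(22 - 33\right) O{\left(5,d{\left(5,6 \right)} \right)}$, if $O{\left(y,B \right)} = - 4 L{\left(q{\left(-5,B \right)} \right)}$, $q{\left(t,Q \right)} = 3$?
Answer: $924$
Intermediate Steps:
$d{\left(z,V \right)} = - \frac{V}{3}$
$L{\left(w \right)} = w + 2 w^{2}$ ($L{\left(w \right)} = \left(w^{2} + w^{2}\right) + w = 2 w^{2} + w = w + 2 w^{2}$)
$O{\left(y,B \right)} = -84$ ($O{\left(y,B \right)} = - 4 \cdot 3 \left(1 + 2 \cdot 3\right) = - 4 \cdot 3 \left(1 + 6\right) = - 4 \cdot 3 \cdot 7 = \left(-4\right) 21 = -84$)
$\left(22 - 33\right) O{\left(5,d{\left(5,6 \right)} \right)} = \left(22 - 33\right) \left(-84\right) = \left(-11\right) \left(-84\right) = 924$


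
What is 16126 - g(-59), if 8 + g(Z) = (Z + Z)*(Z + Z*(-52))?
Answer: 371196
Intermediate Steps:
g(Z) = -8 - 102*Z² (g(Z) = -8 + (Z + Z)*(Z + Z*(-52)) = -8 + (2*Z)*(Z - 52*Z) = -8 + (2*Z)*(-51*Z) = -8 - 102*Z²)
16126 - g(-59) = 16126 - (-8 - 102*(-59)²) = 16126 - (-8 - 102*3481) = 16126 - (-8 - 355062) = 16126 - 1*(-355070) = 16126 + 355070 = 371196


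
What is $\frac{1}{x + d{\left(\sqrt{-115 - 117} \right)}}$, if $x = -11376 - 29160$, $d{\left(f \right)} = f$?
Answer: $- \frac{5067}{205395941} - \frac{i \sqrt{58}}{821583764} \approx -2.4669 \cdot 10^{-5} - 9.2696 \cdot 10^{-9} i$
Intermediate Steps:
$x = -40536$ ($x = -11376 - 29160 = -40536$)
$\frac{1}{x + d{\left(\sqrt{-115 - 117} \right)}} = \frac{1}{-40536 + \sqrt{-115 - 117}} = \frac{1}{-40536 + \sqrt{-232}} = \frac{1}{-40536 + 2 i \sqrt{58}}$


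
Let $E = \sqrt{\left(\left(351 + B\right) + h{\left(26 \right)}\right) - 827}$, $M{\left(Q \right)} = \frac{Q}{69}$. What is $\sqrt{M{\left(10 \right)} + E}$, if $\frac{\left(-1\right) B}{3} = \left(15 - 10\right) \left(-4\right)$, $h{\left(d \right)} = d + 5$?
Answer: $\frac{\sqrt{690 + 4761 i \sqrt{385}}}{69} \approx 3.1438 + 3.1207 i$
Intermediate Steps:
$h{\left(d \right)} = 5 + d$
$M{\left(Q \right)} = \frac{Q}{69}$ ($M{\left(Q \right)} = Q \frac{1}{69} = \frac{Q}{69}$)
$B = 60$ ($B = - 3 \left(15 - 10\right) \left(-4\right) = - 3 \cdot 5 \left(-4\right) = \left(-3\right) \left(-20\right) = 60$)
$E = i \sqrt{385}$ ($E = \sqrt{\left(\left(351 + 60\right) + \left(5 + 26\right)\right) - 827} = \sqrt{\left(411 + 31\right) - 827} = \sqrt{442 - 827} = \sqrt{-385} = i \sqrt{385} \approx 19.621 i$)
$\sqrt{M{\left(10 \right)} + E} = \sqrt{\frac{1}{69} \cdot 10 + i \sqrt{385}} = \sqrt{\frac{10}{69} + i \sqrt{385}}$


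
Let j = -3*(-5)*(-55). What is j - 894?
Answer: -1719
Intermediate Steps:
j = -825 (j = 15*(-55) = -825)
j - 894 = -825 - 894 = -1719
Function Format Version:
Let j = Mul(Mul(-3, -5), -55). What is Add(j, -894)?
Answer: -1719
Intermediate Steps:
j = -825 (j = Mul(15, -55) = -825)
Add(j, -894) = Add(-825, -894) = -1719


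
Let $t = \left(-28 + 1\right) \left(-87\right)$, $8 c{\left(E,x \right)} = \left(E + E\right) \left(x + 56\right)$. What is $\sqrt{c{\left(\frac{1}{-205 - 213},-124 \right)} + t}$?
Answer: $\frac{\sqrt{410433782}}{418} \approx 48.467$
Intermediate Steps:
$c{\left(E,x \right)} = \frac{E \left(56 + x\right)}{4}$ ($c{\left(E,x \right)} = \frac{\left(E + E\right) \left(x + 56\right)}{8} = \frac{2 E \left(56 + x\right)}{8} = \frac{E \left(56 + x\right)}{4}$)
$t = 2349$ ($t = \left(-27\right) \left(-87\right) = 2349$)
$\sqrt{c{\left(\frac{1}{-205 - 213},-124 \right)} + t} = \sqrt{\frac{56 - 124}{4 \left(-205 - 213\right)} + 2349} = \sqrt{\frac{1}{4} \frac{1}{-418} \left(-68\right) + 2349} = \sqrt{\frac{1}{4} \left(- \frac{1}{418}\right) \left(-68\right) + 2349} = \sqrt{\frac{17}{418} + 2349} = \sqrt{\frac{981899}{418}} = \frac{\sqrt{410433782}}{418}$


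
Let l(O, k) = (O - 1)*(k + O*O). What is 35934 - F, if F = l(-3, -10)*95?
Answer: 35554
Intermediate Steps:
l(O, k) = (-1 + O)*(k + O²)
F = 380 (F = ((-3)³ - 1*(-10) - 1*(-3)² - 3*(-10))*95 = (-27 + 10 - 1*9 + 30)*95 = (-27 + 10 - 9 + 30)*95 = 4*95 = 380)
35934 - F = 35934 - 1*380 = 35934 - 380 = 35554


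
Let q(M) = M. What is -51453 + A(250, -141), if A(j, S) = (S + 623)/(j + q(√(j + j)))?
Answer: -6379931/124 - 241*√5/3100 ≈ -51451.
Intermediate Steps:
A(j, S) = (623 + S)/(j + √2*√j) (A(j, S) = (S + 623)/(j + √(j + j)) = (623 + S)/(j + √(2*j)) = (623 + S)/(j + √2*√j))
-51453 + A(250, -141) = -51453 + (623 - 141)/(250 + √2*√250) = -51453 + 482/(250 + √2*(5*√10)) = -51453 + 482/(250 + 10*√5)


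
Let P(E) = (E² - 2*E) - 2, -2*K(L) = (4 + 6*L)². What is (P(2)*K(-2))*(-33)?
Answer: -2112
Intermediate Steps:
K(L) = -(4 + 6*L)²/2
P(E) = -2 + E² - 2*E
(P(2)*K(-2))*(-33) = ((-2 + 2² - 2*2)*(-2*(2 + 3*(-2))²))*(-33) = ((-2 + 4 - 4)*(-2*(2 - 6)²))*(-33) = -(-4)*(-4)²*(-33) = -(-4)*16*(-33) = -2*(-32)*(-33) = 64*(-33) = -2112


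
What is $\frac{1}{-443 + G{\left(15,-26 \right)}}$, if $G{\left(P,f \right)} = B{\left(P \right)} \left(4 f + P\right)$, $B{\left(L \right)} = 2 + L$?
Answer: $- \frac{1}{1956} \approx -0.00051125$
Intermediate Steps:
$G{\left(P,f \right)} = \left(2 + P\right) \left(P + 4 f\right)$ ($G{\left(P,f \right)} = \left(2 + P\right) \left(4 f + P\right) = \left(2 + P\right) \left(P + 4 f\right)$)
$\frac{1}{-443 + G{\left(15,-26 \right)}} = \frac{1}{-443 + \left(2 + 15\right) \left(15 + 4 \left(-26\right)\right)} = \frac{1}{-443 + 17 \left(15 - 104\right)} = \frac{1}{-443 + 17 \left(-89\right)} = \frac{1}{-443 - 1513} = \frac{1}{-1956} = - \frac{1}{1956}$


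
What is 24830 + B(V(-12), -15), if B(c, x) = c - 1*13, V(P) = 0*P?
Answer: 24817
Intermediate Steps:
V(P) = 0
B(c, x) = -13 + c (B(c, x) = c - 13 = -13 + c)
24830 + B(V(-12), -15) = 24830 + (-13 + 0) = 24830 - 13 = 24817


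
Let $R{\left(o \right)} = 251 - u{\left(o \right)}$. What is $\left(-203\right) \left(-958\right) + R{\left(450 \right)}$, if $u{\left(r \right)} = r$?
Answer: $194275$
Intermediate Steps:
$R{\left(o \right)} = 251 - o$
$\left(-203\right) \left(-958\right) + R{\left(450 \right)} = \left(-203\right) \left(-958\right) + \left(251 - 450\right) = 194474 + \left(251 - 450\right) = 194474 - 199 = 194275$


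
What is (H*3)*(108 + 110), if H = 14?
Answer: 9156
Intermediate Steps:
(H*3)*(108 + 110) = (14*3)*(108 + 110) = 42*218 = 9156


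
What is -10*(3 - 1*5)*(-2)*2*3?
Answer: -240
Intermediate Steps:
-10*(3 - 1*5)*(-2)*2*3 = -10*(3 - 5)*(-2)*2*3 = -10*(-2*(-2))*2*3 = -40*2*3 = -10*8*3 = -80*3 = -240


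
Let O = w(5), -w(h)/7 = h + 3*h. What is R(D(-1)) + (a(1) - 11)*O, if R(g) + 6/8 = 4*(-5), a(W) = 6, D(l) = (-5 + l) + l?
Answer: 2717/4 ≈ 679.25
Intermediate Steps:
D(l) = -5 + 2*l
w(h) = -28*h (w(h) = -7*(h + 3*h) = -28*h)
O = -140 (O = -28*5 = -140)
R(g) = -83/4 (R(g) = -¾ + 4*(-5) = -¾ - 20 = -83/4)
R(D(-1)) + (a(1) - 11)*O = -83/4 + (6 - 11)*(-140) = -83/4 - 5*(-140) = -83/4 + 700 = 2717/4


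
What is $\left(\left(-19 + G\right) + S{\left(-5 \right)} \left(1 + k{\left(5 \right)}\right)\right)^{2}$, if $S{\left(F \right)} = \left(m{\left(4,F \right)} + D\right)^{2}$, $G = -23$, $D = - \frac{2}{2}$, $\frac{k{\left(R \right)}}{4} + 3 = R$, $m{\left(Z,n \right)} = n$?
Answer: $79524$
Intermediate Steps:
$k{\left(R \right)} = -12 + 4 R$
$D = -1$ ($D = \left(-2\right) \frac{1}{2} = -1$)
$S{\left(F \right)} = \left(-1 + F\right)^{2}$ ($S{\left(F \right)} = \left(F - 1\right)^{2} = \left(-1 + F\right)^{2}$)
$\left(\left(-19 + G\right) + S{\left(-5 \right)} \left(1 + k{\left(5 \right)}\right)\right)^{2} = \left(\left(-19 - 23\right) + \left(-1 - 5\right)^{2} \left(1 + \left(-12 + 4 \cdot 5\right)\right)\right)^{2} = \left(-42 + \left(-6\right)^{2} \left(1 + \left(-12 + 20\right)\right)\right)^{2} = \left(-42 + 36 \left(1 + 8\right)\right)^{2} = \left(-42 + 36 \cdot 9\right)^{2} = \left(-42 + 324\right)^{2} = 282^{2} = 79524$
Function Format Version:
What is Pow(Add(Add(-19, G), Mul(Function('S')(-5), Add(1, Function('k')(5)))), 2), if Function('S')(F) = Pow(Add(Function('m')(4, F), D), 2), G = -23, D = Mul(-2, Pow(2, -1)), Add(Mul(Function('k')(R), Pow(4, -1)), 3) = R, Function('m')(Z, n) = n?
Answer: 79524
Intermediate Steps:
Function('k')(R) = Add(-12, Mul(4, R))
D = -1 (D = Mul(-2, Rational(1, 2)) = -1)
Function('S')(F) = Pow(Add(-1, F), 2) (Function('S')(F) = Pow(Add(F, -1), 2) = Pow(Add(-1, F), 2))
Pow(Add(Add(-19, G), Mul(Function('S')(-5), Add(1, Function('k')(5)))), 2) = Pow(Add(Add(-19, -23), Mul(Pow(Add(-1, -5), 2), Add(1, Add(-12, Mul(4, 5))))), 2) = Pow(Add(-42, Mul(Pow(-6, 2), Add(1, Add(-12, 20)))), 2) = Pow(Add(-42, Mul(36, Add(1, 8))), 2) = Pow(Add(-42, Mul(36, 9)), 2) = Pow(Add(-42, 324), 2) = Pow(282, 2) = 79524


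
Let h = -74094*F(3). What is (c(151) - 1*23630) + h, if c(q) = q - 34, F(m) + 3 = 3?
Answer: -23513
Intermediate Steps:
F(m) = 0 (F(m) = -3 + 3 = 0)
c(q) = -34 + q
h = 0 (h = -74094*0 = 0)
(c(151) - 1*23630) + h = ((-34 + 151) - 1*23630) + 0 = (117 - 23630) + 0 = -23513 + 0 = -23513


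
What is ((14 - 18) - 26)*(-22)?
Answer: 660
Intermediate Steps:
((14 - 18) - 26)*(-22) = (-4 - 26)*(-22) = -30*(-22) = 660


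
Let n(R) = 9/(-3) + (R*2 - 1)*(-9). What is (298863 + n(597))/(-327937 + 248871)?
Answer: -288123/79066 ≈ -3.6441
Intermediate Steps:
n(R) = 6 - 18*R (n(R) = 9*(-1/3) + (2*R - 1)*(-9) = -3 + (-1 + 2*R)*(-9) = -3 + (9 - 18*R) = 6 - 18*R)
(298863 + n(597))/(-327937 + 248871) = (298863 + (6 - 18*597))/(-327937 + 248871) = (298863 + (6 - 10746))/(-79066) = (298863 - 10740)*(-1/79066) = 288123*(-1/79066) = -288123/79066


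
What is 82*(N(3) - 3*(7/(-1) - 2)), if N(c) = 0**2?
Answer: 2214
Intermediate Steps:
N(c) = 0
82*(N(3) - 3*(7/(-1) - 2)) = 82*(0 - 3*(7/(-1) - 2)) = 82*(0 - 3*(7*(-1) - 2)) = 82*(0 - 3*(-7 - 2)) = 82*(0 - 3*(-9)) = 82*(0 + 27) = 82*27 = 2214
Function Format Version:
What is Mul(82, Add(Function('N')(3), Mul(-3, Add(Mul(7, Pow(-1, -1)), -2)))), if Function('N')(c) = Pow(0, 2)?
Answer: 2214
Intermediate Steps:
Function('N')(c) = 0
Mul(82, Add(Function('N')(3), Mul(-3, Add(Mul(7, Pow(-1, -1)), -2)))) = Mul(82, Add(0, Mul(-3, Add(Mul(7, Pow(-1, -1)), -2)))) = Mul(82, Add(0, Mul(-3, Add(Mul(7, -1), -2)))) = Mul(82, Add(0, Mul(-3, Add(-7, -2)))) = Mul(82, Add(0, Mul(-3, -9))) = Mul(82, Add(0, 27)) = Mul(82, 27) = 2214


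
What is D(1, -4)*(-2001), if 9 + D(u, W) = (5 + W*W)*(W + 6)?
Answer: -66033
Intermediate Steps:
D(u, W) = -9 + (5 + W²)*(6 + W) (D(u, W) = -9 + (5 + W*W)*(W + 6) = -9 + (5 + W²)*(6 + W))
D(1, -4)*(-2001) = (21 + (-4)³ + 5*(-4) + 6*(-4)²)*(-2001) = (21 - 64 - 20 + 6*16)*(-2001) = (21 - 64 - 20 + 96)*(-2001) = 33*(-2001) = -66033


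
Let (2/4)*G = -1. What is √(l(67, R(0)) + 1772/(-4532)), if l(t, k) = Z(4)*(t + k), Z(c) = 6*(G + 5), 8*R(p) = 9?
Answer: √6294486869/2266 ≈ 35.012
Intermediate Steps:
G = -2 (G = 2*(-1) = -2)
R(p) = 9/8 (R(p) = (⅛)*9 = 9/8)
Z(c) = 18 (Z(c) = 6*(-2 + 5) = 6*3 = 18)
l(t, k) = 18*k + 18*t (l(t, k) = 18*(t + k) = 18*(k + t) = 18*k + 18*t)
√(l(67, R(0)) + 1772/(-4532)) = √((18*(9/8) + 18*67) + 1772/(-4532)) = √((81/4 + 1206) + 1772*(-1/4532)) = √(4905/4 - 443/1133) = √(5555593/4532) = √6294486869/2266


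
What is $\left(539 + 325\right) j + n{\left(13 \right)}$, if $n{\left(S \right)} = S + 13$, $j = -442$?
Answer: $-381862$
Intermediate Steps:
$n{\left(S \right)} = 13 + S$
$\left(539 + 325\right) j + n{\left(13 \right)} = \left(539 + 325\right) \left(-442\right) + \left(13 + 13\right) = 864 \left(-442\right) + 26 = -381888 + 26 = -381862$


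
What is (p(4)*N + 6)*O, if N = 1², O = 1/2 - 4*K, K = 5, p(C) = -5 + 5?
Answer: -117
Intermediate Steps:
p(C) = 0
O = -39/2 (O = 1/2 - 4*5 = 1*(½) - 20 = ½ - 20 = -39/2 ≈ -19.500)
N = 1
(p(4)*N + 6)*O = (0*1 + 6)*(-39/2) = (0 + 6)*(-39/2) = 6*(-39/2) = -117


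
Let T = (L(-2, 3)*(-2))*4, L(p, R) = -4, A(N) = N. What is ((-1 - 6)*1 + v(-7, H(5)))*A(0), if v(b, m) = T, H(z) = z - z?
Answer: 0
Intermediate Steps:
T = 32 (T = -4*(-2)*4 = 8*4 = 32)
H(z) = 0
v(b, m) = 32
((-1 - 6)*1 + v(-7, H(5)))*A(0) = ((-1 - 6)*1 + 32)*0 = (-7*1 + 32)*0 = (-7 + 32)*0 = 25*0 = 0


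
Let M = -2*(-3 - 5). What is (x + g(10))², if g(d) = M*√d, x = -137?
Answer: 21329 - 4384*√10 ≈ 7465.6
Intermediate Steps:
M = 16 (M = -2*(-8) = 16)
g(d) = 16*√d
(x + g(10))² = (-137 + 16*√10)²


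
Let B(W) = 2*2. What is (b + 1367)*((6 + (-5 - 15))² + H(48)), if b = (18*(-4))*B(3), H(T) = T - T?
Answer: 211484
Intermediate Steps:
H(T) = 0
B(W) = 4
b = -288 (b = (18*(-4))*4 = -72*4 = -288)
(b + 1367)*((6 + (-5 - 15))² + H(48)) = (-288 + 1367)*((6 + (-5 - 15))² + 0) = 1079*((6 - 20)² + 0) = 1079*((-14)² + 0) = 1079*(196 + 0) = 1079*196 = 211484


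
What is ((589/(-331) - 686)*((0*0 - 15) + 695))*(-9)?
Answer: 1393248600/331 ≈ 4.2092e+6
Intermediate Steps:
((589/(-331) - 686)*((0*0 - 15) + 695))*(-9) = ((589*(-1/331) - 686)*((0 - 15) + 695))*(-9) = ((-589/331 - 686)*(-15 + 695))*(-9) = -227655/331*680*(-9) = -154805400/331*(-9) = 1393248600/331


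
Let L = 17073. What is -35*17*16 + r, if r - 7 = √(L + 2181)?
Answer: -9513 + √19254 ≈ -9374.2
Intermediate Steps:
r = 7 + √19254 (r = 7 + √(17073 + 2181) = 7 + √19254 ≈ 145.76)
-35*17*16 + r = -35*17*16 + (7 + √19254) = -595*16 + (7 + √19254) = -9520 + (7 + √19254) = -9513 + √19254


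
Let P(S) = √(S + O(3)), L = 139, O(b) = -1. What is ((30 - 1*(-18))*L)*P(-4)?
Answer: 6672*I*√5 ≈ 14919.0*I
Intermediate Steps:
P(S) = √(-1 + S) (P(S) = √(S - 1) = √(-1 + S))
((30 - 1*(-18))*L)*P(-4) = ((30 - 1*(-18))*139)*√(-1 - 4) = ((30 + 18)*139)*√(-5) = (48*139)*(I*√5) = 6672*(I*√5) = 6672*I*√5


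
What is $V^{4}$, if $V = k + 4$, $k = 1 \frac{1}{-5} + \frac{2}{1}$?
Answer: $\frac{707281}{625} \approx 1131.7$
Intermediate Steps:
$k = \frac{9}{5}$ ($k = 1 \left(- \frac{1}{5}\right) + 2 \cdot 1 = - \frac{1}{5} + 2 = \frac{9}{5} \approx 1.8$)
$V = \frac{29}{5}$ ($V = \frac{9}{5} + 4 = \frac{29}{5} \approx 5.8$)
$V^{4} = \left(\frac{29}{5}\right)^{4} = \frac{707281}{625}$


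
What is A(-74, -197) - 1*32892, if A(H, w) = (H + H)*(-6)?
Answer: -32004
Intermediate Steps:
A(H, w) = -12*H (A(H, w) = (2*H)*(-6) = -12*H)
A(-74, -197) - 1*32892 = -12*(-74) - 1*32892 = 888 - 32892 = -32004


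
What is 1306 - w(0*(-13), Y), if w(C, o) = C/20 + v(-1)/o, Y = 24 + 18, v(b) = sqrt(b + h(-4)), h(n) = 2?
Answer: 54851/42 ≈ 1306.0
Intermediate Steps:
v(b) = sqrt(2 + b) (v(b) = sqrt(b + 2) = sqrt(2 + b))
Y = 42
w(C, o) = 1/o + C/20 (w(C, o) = C/20 + sqrt(2 - 1)/o = C*(1/20) + sqrt(1)/o = C/20 + 1/o = 1/o + C/20)
1306 - w(0*(-13), Y) = 1306 - (1/42 + (0*(-13))/20) = 1306 - (1/42 + (1/20)*0) = 1306 - (1/42 + 0) = 1306 - 1*1/42 = 1306 - 1/42 = 54851/42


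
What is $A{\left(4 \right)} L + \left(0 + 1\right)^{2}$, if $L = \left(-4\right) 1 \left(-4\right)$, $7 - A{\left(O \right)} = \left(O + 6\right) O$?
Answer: $-527$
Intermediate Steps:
$A{\left(O \right)} = 7 - O \left(6 + O\right)$ ($A{\left(O \right)} = 7 - \left(O + 6\right) O = 7 - \left(6 + O\right) O = 7 - O \left(6 + O\right)$)
$L = 16$ ($L = \left(-4\right) \left(-4\right) = 16$)
$A{\left(4 \right)} L + \left(0 + 1\right)^{2} = \left(7 - 4^{2} - 24\right) 16 + \left(0 + 1\right)^{2} = \left(7 - 16 - 24\right) 16 + 1^{2} = \left(7 - 16 - 24\right) 16 + 1 = \left(-33\right) 16 + 1 = -528 + 1 = -527$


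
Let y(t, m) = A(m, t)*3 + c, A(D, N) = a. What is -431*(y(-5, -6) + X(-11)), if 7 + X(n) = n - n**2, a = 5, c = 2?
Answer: 52582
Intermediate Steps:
A(D, N) = 5
X(n) = -7 + n - n**2 (X(n) = -7 + (n - n**2) = -7 + n - n**2)
y(t, m) = 17 (y(t, m) = 5*3 + 2 = 15 + 2 = 17)
-431*(y(-5, -6) + X(-11)) = -431*(17 + (-7 - 11 - 1*(-11)**2)) = -431*(17 + (-7 - 11 - 1*121)) = -431*(17 + (-7 - 11 - 121)) = -431*(17 - 139) = -431*(-122) = 52582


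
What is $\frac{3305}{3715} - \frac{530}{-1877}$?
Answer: $\frac{1634487}{1394611} \approx 1.172$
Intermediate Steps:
$\frac{3305}{3715} - \frac{530}{-1877} = 3305 \cdot \frac{1}{3715} - - \frac{530}{1877} = \frac{661}{743} + \frac{530}{1877} = \frac{1634487}{1394611}$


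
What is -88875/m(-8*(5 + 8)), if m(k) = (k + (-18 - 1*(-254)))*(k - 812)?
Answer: 29625/40304 ≈ 0.73504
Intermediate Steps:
m(k) = (-812 + k)*(236 + k) (m(k) = (k + (-18 + 254))*(-812 + k) = (k + 236)*(-812 + k) = (236 + k)*(-812 + k) = (-812 + k)*(236 + k))
-88875/m(-8*(5 + 8)) = -88875/(-191632 + (-8*(5 + 8))² - (-4608)*(5 + 8)) = -88875/(-191632 + (-8*13)² - (-4608)*13) = -88875/(-191632 + (-104)² - 576*(-104)) = -88875/(-191632 + 10816 + 59904) = -88875/(-120912) = -88875*(-1/120912) = 29625/40304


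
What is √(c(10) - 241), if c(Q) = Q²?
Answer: I*√141 ≈ 11.874*I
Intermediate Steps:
√(c(10) - 241) = √(10² - 241) = √(100 - 241) = √(-141) = I*√141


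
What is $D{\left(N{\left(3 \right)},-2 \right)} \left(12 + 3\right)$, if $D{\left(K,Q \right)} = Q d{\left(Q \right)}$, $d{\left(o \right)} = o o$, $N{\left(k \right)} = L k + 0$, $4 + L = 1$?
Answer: $-120$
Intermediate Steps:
$L = -3$ ($L = -4 + 1 = -3$)
$N{\left(k \right)} = - 3 k$ ($N{\left(k \right)} = - 3 k + 0 = - 3 k$)
$d{\left(o \right)} = o^{2}$
$D{\left(K,Q \right)} = Q^{3}$ ($D{\left(K,Q \right)} = Q Q^{2} = Q^{3}$)
$D{\left(N{\left(3 \right)},-2 \right)} \left(12 + 3\right) = \left(-2\right)^{3} \left(12 + 3\right) = \left(-8\right) 15 = -120$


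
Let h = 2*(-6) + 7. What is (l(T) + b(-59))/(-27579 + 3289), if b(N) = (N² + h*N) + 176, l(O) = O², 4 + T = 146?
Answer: -12058/12145 ≈ -0.99284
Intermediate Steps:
T = 142 (T = -4 + 146 = 142)
h = -5 (h = -12 + 7 = -5)
b(N) = 176 + N² - 5*N (b(N) = (N² - 5*N) + 176 = 176 + N² - 5*N)
(l(T) + b(-59))/(-27579 + 3289) = (142² + (176 + (-59)² - 5*(-59)))/(-27579 + 3289) = (20164 + (176 + 3481 + 295))/(-24290) = (20164 + 3952)*(-1/24290) = 24116*(-1/24290) = -12058/12145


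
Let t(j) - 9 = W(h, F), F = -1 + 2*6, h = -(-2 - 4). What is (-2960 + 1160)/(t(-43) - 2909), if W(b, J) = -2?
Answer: 900/1451 ≈ 0.62026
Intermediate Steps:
h = 6 (h = -1*(-6) = 6)
F = 11 (F = -1 + 12 = 11)
t(j) = 7 (t(j) = 9 - 2 = 7)
(-2960 + 1160)/(t(-43) - 2909) = (-2960 + 1160)/(7 - 2909) = -1800/(-2902) = -1800*(-1/2902) = 900/1451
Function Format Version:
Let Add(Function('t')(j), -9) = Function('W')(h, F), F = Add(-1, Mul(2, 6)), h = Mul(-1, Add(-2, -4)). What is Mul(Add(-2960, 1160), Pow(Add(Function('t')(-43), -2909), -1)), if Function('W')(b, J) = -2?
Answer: Rational(900, 1451) ≈ 0.62026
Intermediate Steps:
h = 6 (h = Mul(-1, -6) = 6)
F = 11 (F = Add(-1, 12) = 11)
Function('t')(j) = 7 (Function('t')(j) = Add(9, -2) = 7)
Mul(Add(-2960, 1160), Pow(Add(Function('t')(-43), -2909), -1)) = Mul(Add(-2960, 1160), Pow(Add(7, -2909), -1)) = Mul(-1800, Pow(-2902, -1)) = Mul(-1800, Rational(-1, 2902)) = Rational(900, 1451)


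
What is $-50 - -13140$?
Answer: $13090$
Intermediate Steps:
$-50 - -13140 = -50 + 13140 = 13090$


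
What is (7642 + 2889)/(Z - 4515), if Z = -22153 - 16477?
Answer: -10531/43145 ≈ -0.24408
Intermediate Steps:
Z = -38630
(7642 + 2889)/(Z - 4515) = (7642 + 2889)/(-38630 - 4515) = 10531/(-43145) = 10531*(-1/43145) = -10531/43145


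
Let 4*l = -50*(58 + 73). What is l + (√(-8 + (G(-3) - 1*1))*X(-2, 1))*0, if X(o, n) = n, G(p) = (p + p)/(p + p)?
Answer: -3275/2 ≈ -1637.5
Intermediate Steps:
G(p) = 1 (G(p) = (2*p)/((2*p)) = (2*p)*(1/(2*p)) = 1)
l = -3275/2 (l = (-50*(58 + 73))/4 = (-50*131)/4 = (¼)*(-6550) = -3275/2 ≈ -1637.5)
l + (√(-8 + (G(-3) - 1*1))*X(-2, 1))*0 = -3275/2 + (√(-8 + (1 - 1*1))*1)*0 = -3275/2 + (√(-8 + (1 - 1))*1)*0 = -3275/2 + (√(-8 + 0)*1)*0 = -3275/2 + (√(-8)*1)*0 = -3275/2 + ((2*I*√2)*1)*0 = -3275/2 + (2*I*√2)*0 = -3275/2 + 0 = -3275/2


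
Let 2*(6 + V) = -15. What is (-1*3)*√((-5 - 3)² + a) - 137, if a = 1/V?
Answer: -137 - √5178/3 ≈ -160.99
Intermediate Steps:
V = -27/2 (V = -6 + (½)*(-15) = -6 - 15/2 = -27/2 ≈ -13.500)
a = -2/27 (a = 1/(-27/2) = -2/27 ≈ -0.074074)
(-1*3)*√((-5 - 3)² + a) - 137 = (-1*3)*√((-5 - 3)² - 2/27) - 137 = -3*√((-8)² - 2/27) - 137 = -3*√(64 - 2/27) - 137 = -√5178/3 - 137 = -137 - √5178/3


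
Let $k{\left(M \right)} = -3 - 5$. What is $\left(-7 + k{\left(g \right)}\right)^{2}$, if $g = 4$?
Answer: $225$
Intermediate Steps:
$k{\left(M \right)} = -8$ ($k{\left(M \right)} = -3 - 5 = -8$)
$\left(-7 + k{\left(g \right)}\right)^{2} = \left(-7 - 8\right)^{2} = \left(-15\right)^{2} = 225$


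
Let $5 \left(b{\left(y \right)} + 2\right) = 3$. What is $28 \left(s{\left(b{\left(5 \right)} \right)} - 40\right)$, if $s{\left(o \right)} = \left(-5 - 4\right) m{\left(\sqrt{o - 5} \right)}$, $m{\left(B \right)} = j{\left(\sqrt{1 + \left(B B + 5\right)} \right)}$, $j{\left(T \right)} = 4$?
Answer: $-2128$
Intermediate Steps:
$m{\left(B \right)} = 4$
$b{\left(y \right)} = - \frac{7}{5}$ ($b{\left(y \right)} = -2 + \frac{1}{5} \cdot 3 = -2 + \frac{3}{5} = - \frac{7}{5}$)
$s{\left(o \right)} = -36$ ($s{\left(o \right)} = \left(-5 - 4\right) 4 = \left(-9\right) 4 = -36$)
$28 \left(s{\left(b{\left(5 \right)} \right)} - 40\right) = 28 \left(-36 - 40\right) = 28 \left(-76\right) = -2128$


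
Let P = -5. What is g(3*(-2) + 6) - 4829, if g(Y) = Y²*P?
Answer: -4829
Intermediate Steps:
g(Y) = -5*Y² (g(Y) = Y²*(-5) = -5*Y²)
g(3*(-2) + 6) - 4829 = -5*(3*(-2) + 6)² - 4829 = -5*(-6 + 6)² - 4829 = -5*0² - 4829 = -5*0 - 4829 = 0 - 4829 = -4829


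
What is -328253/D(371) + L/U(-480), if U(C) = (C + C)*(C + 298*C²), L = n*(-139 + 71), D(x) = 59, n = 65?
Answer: -83215129166357/14957038080 ≈ -5563.6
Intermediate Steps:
L = -4420 (L = 65*(-139 + 71) = 65*(-68) = -4420)
U(C) = 2*C*(C + 298*C²) (U(C) = (2*C)*(C + 298*C²) = 2*C*(C + 298*C²))
-328253/D(371) + L/U(-480) = -328253/59 - 4420*1/(230400*(2 + 596*(-480))) = -328253*1/59 - 4420*1/(230400*(2 - 286080)) = -328253/59 - 4420/(230400*(-286078)) = -328253/59 - 4420/(-65912371200) = -328253/59 - 4420*(-1/65912371200) = -328253/59 + 17/253509120 = -83215129166357/14957038080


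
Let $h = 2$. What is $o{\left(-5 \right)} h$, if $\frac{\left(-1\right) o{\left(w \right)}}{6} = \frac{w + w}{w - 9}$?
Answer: $- \frac{60}{7} \approx -8.5714$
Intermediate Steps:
$o{\left(w \right)} = - \frac{12 w}{-9 + w}$ ($o{\left(w \right)} = - 6 \frac{w + w}{w - 9} = - 6 \frac{2 w}{-9 + w} = - \frac{12 w}{-9 + w}$)
$o{\left(-5 \right)} h = \left(-12\right) \left(-5\right) \frac{1}{-9 - 5} \cdot 2 = \left(-12\right) \left(-5\right) \frac{1}{-14} \cdot 2 = \left(-12\right) \left(-5\right) \left(- \frac{1}{14}\right) 2 = \left(- \frac{30}{7}\right) 2 = - \frac{60}{7}$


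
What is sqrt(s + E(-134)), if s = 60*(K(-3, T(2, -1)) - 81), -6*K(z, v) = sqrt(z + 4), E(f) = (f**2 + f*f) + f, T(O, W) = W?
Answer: 2*sqrt(7727) ≈ 175.81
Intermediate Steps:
E(f) = f + 2*f**2 (E(f) = (f**2 + f**2) + f = 2*f**2 + f = f + 2*f**2)
K(z, v) = -sqrt(4 + z)/6 (K(z, v) = -sqrt(z + 4)/6 = -sqrt(4 + z)/6)
s = -4870 (s = 60*(-sqrt(4 - 3)/6 - 81) = 60*(-sqrt(1)/6 - 81) = 60*(-1/6*1 - 81) = 60*(-1/6 - 81) = 60*(-487/6) = -4870)
sqrt(s + E(-134)) = sqrt(-4870 - 134*(1 + 2*(-134))) = sqrt(-4870 - 134*(1 - 268)) = sqrt(-4870 - 134*(-267)) = sqrt(-4870 + 35778) = sqrt(30908) = 2*sqrt(7727)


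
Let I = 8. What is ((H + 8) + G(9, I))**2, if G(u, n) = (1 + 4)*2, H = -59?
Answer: 1681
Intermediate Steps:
G(u, n) = 10 (G(u, n) = 5*2 = 10)
((H + 8) + G(9, I))**2 = ((-59 + 8) + 10)**2 = (-51 + 10)**2 = (-41)**2 = 1681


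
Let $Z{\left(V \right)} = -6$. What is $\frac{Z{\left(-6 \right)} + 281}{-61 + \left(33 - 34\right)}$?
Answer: $- \frac{275}{62} \approx -4.4355$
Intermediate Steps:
$\frac{Z{\left(-6 \right)} + 281}{-61 + \left(33 - 34\right)} = \frac{-6 + 281}{-61 + \left(33 - 34\right)} = \frac{275}{-61 - 1} = \frac{275}{-62} = 275 \left(- \frac{1}{62}\right) = - \frac{275}{62}$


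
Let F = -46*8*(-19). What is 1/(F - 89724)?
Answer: -1/82732 ≈ -1.2087e-5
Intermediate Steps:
F = 6992 (F = -368*(-19) = 6992)
1/(F - 89724) = 1/(6992 - 89724) = 1/(-82732) = -1/82732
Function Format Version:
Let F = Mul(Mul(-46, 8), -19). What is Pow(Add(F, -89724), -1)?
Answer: Rational(-1, 82732) ≈ -1.2087e-5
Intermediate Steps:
F = 6992 (F = Mul(-368, -19) = 6992)
Pow(Add(F, -89724), -1) = Pow(Add(6992, -89724), -1) = Pow(-82732, -1) = Rational(-1, 82732)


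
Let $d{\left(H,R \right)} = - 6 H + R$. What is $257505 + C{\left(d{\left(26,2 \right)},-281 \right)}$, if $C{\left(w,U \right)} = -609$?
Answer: $256896$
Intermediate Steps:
$d{\left(H,R \right)} = R - 6 H$
$257505 + C{\left(d{\left(26,2 \right)},-281 \right)} = 257505 - 609 = 256896$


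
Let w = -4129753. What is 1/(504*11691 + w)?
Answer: 1/1762511 ≈ 5.6737e-7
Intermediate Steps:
1/(504*11691 + w) = 1/(504*11691 - 4129753) = 1/(5892264 - 4129753) = 1/1762511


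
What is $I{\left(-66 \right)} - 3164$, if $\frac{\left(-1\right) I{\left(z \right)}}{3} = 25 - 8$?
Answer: $-3215$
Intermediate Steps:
$I{\left(z \right)} = -51$ ($I{\left(z \right)} = - 3 \left(25 - 8\right) = \left(-3\right) 17 = -51$)
$I{\left(-66 \right)} - 3164 = -51 - 3164 = -3215$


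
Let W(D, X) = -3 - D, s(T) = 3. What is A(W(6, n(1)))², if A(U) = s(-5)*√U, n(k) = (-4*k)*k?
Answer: -81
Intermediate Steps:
n(k) = -4*k²
A(U) = 3*√U
A(W(6, n(1)))² = (3*√(-3 - 1*6))² = (3*√(-3 - 6))² = (3*√(-9))² = (3*(3*I))² = (9*I)² = -81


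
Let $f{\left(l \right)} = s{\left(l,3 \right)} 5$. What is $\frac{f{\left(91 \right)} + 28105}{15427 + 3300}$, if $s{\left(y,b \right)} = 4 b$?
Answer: $\frac{28165}{18727} \approx 1.504$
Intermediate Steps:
$f{\left(l \right)} = 60$ ($f{\left(l \right)} = 4 \cdot 3 \cdot 5 = 12 \cdot 5 = 60$)
$\frac{f{\left(91 \right)} + 28105}{15427 + 3300} = \frac{60 + 28105}{15427 + 3300} = \frac{28165}{18727}$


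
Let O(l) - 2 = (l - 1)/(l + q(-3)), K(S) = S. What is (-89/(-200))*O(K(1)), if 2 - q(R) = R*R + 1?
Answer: 89/100 ≈ 0.89000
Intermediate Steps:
q(R) = 1 - R² (q(R) = 2 - (R*R + 1) = 2 - (R² + 1) = 2 - (1 + R²) = 2 + (-1 - R²) = 1 - R²)
O(l) = 2 + (-1 + l)/(-8 + l) (O(l) = 2 + (l - 1)/(l + (1 - 1*(-3)²)) = 2 + (-1 + l)/(l + (1 - 1*9)) = 2 + (-1 + l)/(l + (1 - 9)) = 2 + (-1 + l)/(l - 8) = 2 + (-1 + l)/(-8 + l))
(-89/(-200))*O(K(1)) = (-89/(-200))*((-17 + 3*1)/(-8 + 1)) = (-89*(-1/200))*((-17 + 3)/(-7)) = 89*(-⅐*(-14))/200 = (89/200)*2 = 89/100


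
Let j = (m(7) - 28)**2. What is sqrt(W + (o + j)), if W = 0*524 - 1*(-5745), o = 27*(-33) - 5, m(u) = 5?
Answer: sqrt(5378) ≈ 73.335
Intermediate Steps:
o = -896 (o = -891 - 5 = -896)
j = 529 (j = (5 - 28)**2 = (-23)**2 = 529)
W = 5745 (W = 0 + 5745 = 5745)
sqrt(W + (o + j)) = sqrt(5745 + (-896 + 529)) = sqrt(5745 - 367) = sqrt(5378)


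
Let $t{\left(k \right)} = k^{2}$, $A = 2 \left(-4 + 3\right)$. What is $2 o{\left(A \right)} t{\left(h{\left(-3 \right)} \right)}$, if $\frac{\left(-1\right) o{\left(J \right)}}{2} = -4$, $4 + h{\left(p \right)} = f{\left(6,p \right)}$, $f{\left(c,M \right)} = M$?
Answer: $784$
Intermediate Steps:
$h{\left(p \right)} = -4 + p$
$A = -2$ ($A = 2 \left(-1\right) = -2$)
$o{\left(J \right)} = 8$ ($o{\left(J \right)} = \left(-2\right) \left(-4\right) = 8$)
$2 o{\left(A \right)} t{\left(h{\left(-3 \right)} \right)} = 2 \cdot 8 \left(-4 - 3\right)^{2} = 16 \left(-7\right)^{2} = 16 \cdot 49 = 784$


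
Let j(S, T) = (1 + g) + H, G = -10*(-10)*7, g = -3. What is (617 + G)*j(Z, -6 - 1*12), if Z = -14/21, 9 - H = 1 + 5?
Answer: 1317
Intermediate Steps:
H = 3 (H = 9 - (1 + 5) = 9 - 1*6 = 9 - 6 = 3)
G = 700 (G = 100*7 = 700)
Z = -⅔ (Z = -14*1/21 = -⅔ ≈ -0.66667)
j(S, T) = 1 (j(S, T) = (1 - 3) + 3 = -2 + 3 = 1)
(617 + G)*j(Z, -6 - 1*12) = (617 + 700)*1 = 1317*1 = 1317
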